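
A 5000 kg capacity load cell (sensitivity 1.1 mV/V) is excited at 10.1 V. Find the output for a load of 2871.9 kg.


Vout = rated_output * Vex * (load / capacity).
Vout = 1.1 * 10.1 * (2871.9 / 5000)
Vout = 1.1 * 10.1 * 0.57438
Vout = 6.381 mV

6.381 mV


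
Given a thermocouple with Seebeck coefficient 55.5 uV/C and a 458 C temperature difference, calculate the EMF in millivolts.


The thermocouple output V = sensitivity * dT.
V = 55.5 uV/C * 458 C
V = 25419.0 uV
V = 25.419 mV

25.419 mV


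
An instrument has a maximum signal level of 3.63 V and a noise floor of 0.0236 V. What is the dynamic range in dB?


Dynamic range = 20 * log10(Vmax / Vnoise).
DR = 20 * log10(3.63 / 0.0236)
DR = 20 * log10(153.81)
DR = 43.74 dB

43.74 dB


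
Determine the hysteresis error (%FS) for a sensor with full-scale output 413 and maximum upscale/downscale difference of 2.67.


Hysteresis = (max difference / full scale) * 100%.
H = (2.67 / 413) * 100
H = 0.646 %FS

0.646 %FS


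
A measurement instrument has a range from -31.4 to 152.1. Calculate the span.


Span = upper range - lower range.
Span = 152.1 - (-31.4)
Span = 183.5

183.5


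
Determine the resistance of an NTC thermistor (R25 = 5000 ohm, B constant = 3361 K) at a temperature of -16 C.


NTC thermistor equation: Rt = R25 * exp(B * (1/T - 1/T25)).
T in Kelvin: 257.15 K, T25 = 298.15 K
1/T - 1/T25 = 1/257.15 - 1/298.15 = 0.00053476
B * (1/T - 1/T25) = 3361 * 0.00053476 = 1.7973
Rt = 5000 * exp(1.7973) = 30168.0 ohm

30168.0 ohm


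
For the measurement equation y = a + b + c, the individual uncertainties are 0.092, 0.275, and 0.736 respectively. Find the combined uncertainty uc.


For a sum of independent quantities, uc = sqrt(u1^2 + u2^2 + u3^2).
uc = sqrt(0.092^2 + 0.275^2 + 0.736^2)
uc = sqrt(0.008464 + 0.075625 + 0.541696)
uc = 0.7911

0.7911


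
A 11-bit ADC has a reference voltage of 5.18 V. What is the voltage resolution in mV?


The resolution (LSB) of an ADC is Vref / 2^n.
LSB = 5.18 / 2^11
LSB = 5.18 / 2048
LSB = 0.0025293 V = 2.52929688 mV

2.52929688 mV


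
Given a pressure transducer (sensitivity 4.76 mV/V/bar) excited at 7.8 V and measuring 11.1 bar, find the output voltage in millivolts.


Output = sensitivity * Vex * P.
Vout = 4.76 * 7.8 * 11.1
Vout = 37.128 * 11.1
Vout = 412.12 mV

412.12 mV


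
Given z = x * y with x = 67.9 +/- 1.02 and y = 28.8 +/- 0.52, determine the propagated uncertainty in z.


For a product z = x*y, the relative uncertainty is:
uz/z = sqrt((ux/x)^2 + (uy/y)^2)
Relative uncertainties: ux/x = 1.02/67.9 = 0.015022
uy/y = 0.52/28.8 = 0.018056
z = 67.9 * 28.8 = 1955.5
uz = 1955.5 * sqrt(0.015022^2 + 0.018056^2) = 45.93

45.93


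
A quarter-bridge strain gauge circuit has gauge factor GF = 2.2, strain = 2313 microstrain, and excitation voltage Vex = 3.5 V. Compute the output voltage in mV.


Quarter bridge output: Vout = (GF * epsilon * Vex) / 4.
Vout = (2.2 * 2313e-6 * 3.5) / 4
Vout = 0.0178101 / 4 V
Vout = 0.00445253 V = 4.4525 mV

4.4525 mV


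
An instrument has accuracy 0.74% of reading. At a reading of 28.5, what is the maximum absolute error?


Absolute error = (accuracy% / 100) * reading.
Error = (0.74 / 100) * 28.5
Error = 0.0074 * 28.5
Error = 0.2109

0.2109


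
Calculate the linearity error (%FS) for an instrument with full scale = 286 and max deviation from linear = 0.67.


Linearity error = (max deviation / full scale) * 100%.
Linearity = (0.67 / 286) * 100
Linearity = 0.234 %FS

0.234 %FS


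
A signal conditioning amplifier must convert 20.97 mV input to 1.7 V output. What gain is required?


Gain = Vout / Vin (converting to same units).
G = 1.7 V / 20.97 mV
G = 1700.0 mV / 20.97 mV
G = 81.07

81.07


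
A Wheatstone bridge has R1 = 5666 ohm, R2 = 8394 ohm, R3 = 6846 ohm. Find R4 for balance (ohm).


At balance: R1*R4 = R2*R3, so R4 = R2*R3/R1.
R4 = 8394 * 6846 / 5666
R4 = 57465324 / 5666
R4 = 10142.13 ohm

10142.13 ohm


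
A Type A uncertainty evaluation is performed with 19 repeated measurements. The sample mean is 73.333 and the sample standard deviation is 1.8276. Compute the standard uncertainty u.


The standard uncertainty for Type A evaluation is u = s / sqrt(n).
u = 1.8276 / sqrt(19)
u = 1.8276 / 4.3589
u = 0.4193

0.4193


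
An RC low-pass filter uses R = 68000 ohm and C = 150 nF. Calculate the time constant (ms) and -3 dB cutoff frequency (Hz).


Time constant: tau = R * C.
tau = 68000 * 1.50e-07 = 0.0102 s
tau = 10.2 ms
Cutoff frequency: fc = 1 / (2*pi*R*C).
fc = 1 / (2*pi*0.0102) = 15.6 Hz

tau = 10.2 ms, fc = 15.6 Hz


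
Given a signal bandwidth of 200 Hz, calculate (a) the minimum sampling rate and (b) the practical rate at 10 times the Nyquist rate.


By Nyquist theorem, fs_min = 2 * fmax.
fs_min = 2 * 200 = 400 Hz
Practical rate = 10 * fs_min = 10 * 400 = 4000 Hz

fs_min = 400 Hz, fs_practical = 4000 Hz


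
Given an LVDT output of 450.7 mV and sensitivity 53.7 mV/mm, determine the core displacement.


Displacement = Vout / sensitivity.
d = 450.7 / 53.7
d = 8.393 mm

8.393 mm


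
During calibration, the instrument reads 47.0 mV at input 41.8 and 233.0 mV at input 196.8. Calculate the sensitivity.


Sensitivity = (y2 - y1) / (x2 - x1).
S = (233.0 - 47.0) / (196.8 - 41.8)
S = 186.0 / 155.0
S = 1.2 mV/unit

1.2 mV/unit


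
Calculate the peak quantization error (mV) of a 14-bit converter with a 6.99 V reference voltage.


The maximum quantization error is +/- LSB/2.
LSB = Vref / 2^n = 6.99 / 16384 = 0.00042664 V
Max error = LSB / 2 = 0.00042664 / 2 = 0.00021332 V
Max error = 0.2133 mV

0.2133 mV


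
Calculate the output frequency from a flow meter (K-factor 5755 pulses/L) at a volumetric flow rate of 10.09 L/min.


Frequency = K * Q / 60 (converting L/min to L/s).
f = 5755 * 10.09 / 60
f = 58067.95 / 60
f = 967.8 Hz

967.8 Hz


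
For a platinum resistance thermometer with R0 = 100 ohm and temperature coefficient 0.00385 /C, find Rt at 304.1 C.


The RTD equation: Rt = R0 * (1 + alpha * T).
Rt = 100 * (1 + 0.00385 * 304.1)
Rt = 100 * (1 + 1.170785)
Rt = 100 * 2.170785
Rt = 217.079 ohm

217.079 ohm


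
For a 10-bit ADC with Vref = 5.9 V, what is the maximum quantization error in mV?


The maximum quantization error is +/- LSB/2.
LSB = Vref / 2^n = 5.9 / 1024 = 0.00576172 V
Max error = LSB / 2 = 0.00576172 / 2 = 0.00288086 V
Max error = 2.8809 mV

2.8809 mV


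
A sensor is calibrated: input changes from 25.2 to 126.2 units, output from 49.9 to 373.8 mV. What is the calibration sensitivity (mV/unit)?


Sensitivity = (y2 - y1) / (x2 - x1).
S = (373.8 - 49.9) / (126.2 - 25.2)
S = 323.9 / 101.0
S = 3.2069 mV/unit

3.2069 mV/unit


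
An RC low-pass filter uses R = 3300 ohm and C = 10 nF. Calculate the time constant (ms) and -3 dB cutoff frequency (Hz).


Time constant: tau = R * C.
tau = 3300 * 1.00e-08 = 3.3e-05 s
tau = 0.033 ms
Cutoff frequency: fc = 1 / (2*pi*R*C).
fc = 1 / (2*pi*3.3e-05) = 4822.88 Hz

tau = 0.033 ms, fc = 4822.88 Hz


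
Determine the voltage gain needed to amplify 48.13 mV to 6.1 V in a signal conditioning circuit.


Gain = Vout / Vin (converting to same units).
G = 6.1 V / 48.13 mV
G = 6100.0 mV / 48.13 mV
G = 126.74

126.74


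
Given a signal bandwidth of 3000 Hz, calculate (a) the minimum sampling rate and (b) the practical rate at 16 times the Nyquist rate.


By Nyquist theorem, fs_min = 2 * fmax.
fs_min = 2 * 3000 = 6000 Hz
Practical rate = 16 * fs_min = 16 * 6000 = 96000 Hz

fs_min = 6000 Hz, fs_practical = 96000 Hz


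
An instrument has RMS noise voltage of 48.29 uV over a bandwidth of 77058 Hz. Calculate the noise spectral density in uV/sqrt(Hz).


Noise spectral density = Vrms / sqrt(BW).
NSD = 48.29 / sqrt(77058)
NSD = 48.29 / 277.5932
NSD = 0.174 uV/sqrt(Hz)

0.174 uV/sqrt(Hz)


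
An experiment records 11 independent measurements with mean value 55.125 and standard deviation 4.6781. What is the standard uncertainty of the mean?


The standard uncertainty for Type A evaluation is u = s / sqrt(n).
u = 4.6781 / sqrt(11)
u = 4.6781 / 3.3166
u = 1.4105

1.4105


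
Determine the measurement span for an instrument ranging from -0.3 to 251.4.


Span = upper range - lower range.
Span = 251.4 - (-0.3)
Span = 251.7

251.7


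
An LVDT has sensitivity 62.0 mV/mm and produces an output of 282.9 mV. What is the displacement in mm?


Displacement = Vout / sensitivity.
d = 282.9 / 62.0
d = 4.563 mm

4.563 mm


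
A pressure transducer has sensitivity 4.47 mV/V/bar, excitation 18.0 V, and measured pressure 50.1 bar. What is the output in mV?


Output = sensitivity * Vex * P.
Vout = 4.47 * 18.0 * 50.1
Vout = 80.46 * 50.1
Vout = 4031.05 mV

4031.05 mV


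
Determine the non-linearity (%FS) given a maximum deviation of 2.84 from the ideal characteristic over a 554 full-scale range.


Linearity error = (max deviation / full scale) * 100%.
Linearity = (2.84 / 554) * 100
Linearity = 0.513 %FS

0.513 %FS


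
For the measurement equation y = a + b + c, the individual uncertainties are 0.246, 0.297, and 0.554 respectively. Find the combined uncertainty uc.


For a sum of independent quantities, uc = sqrt(u1^2 + u2^2 + u3^2).
uc = sqrt(0.246^2 + 0.297^2 + 0.554^2)
uc = sqrt(0.060516 + 0.088209 + 0.306916)
uc = 0.675

0.675


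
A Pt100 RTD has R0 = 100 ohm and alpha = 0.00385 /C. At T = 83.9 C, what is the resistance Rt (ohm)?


The RTD equation: Rt = R0 * (1 + alpha * T).
Rt = 100 * (1 + 0.00385 * 83.9)
Rt = 100 * (1 + 0.323015)
Rt = 100 * 1.323015
Rt = 132.302 ohm

132.302 ohm


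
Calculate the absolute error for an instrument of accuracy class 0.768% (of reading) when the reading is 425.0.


Absolute error = (accuracy% / 100) * reading.
Error = (0.768 / 100) * 425.0
Error = 0.00768 * 425.0
Error = 3.264

3.264


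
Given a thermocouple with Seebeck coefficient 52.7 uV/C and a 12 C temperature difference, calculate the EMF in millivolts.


The thermocouple output V = sensitivity * dT.
V = 52.7 uV/C * 12 C
V = 632.4 uV
V = 0.632 mV

0.632 mV


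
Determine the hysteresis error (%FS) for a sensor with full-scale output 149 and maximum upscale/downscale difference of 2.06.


Hysteresis = (max difference / full scale) * 100%.
H = (2.06 / 149) * 100
H = 1.383 %FS

1.383 %FS


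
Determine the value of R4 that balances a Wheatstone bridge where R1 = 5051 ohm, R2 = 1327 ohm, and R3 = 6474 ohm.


At balance: R1*R4 = R2*R3, so R4 = R2*R3/R1.
R4 = 1327 * 6474 / 5051
R4 = 8590998 / 5051
R4 = 1700.85 ohm

1700.85 ohm


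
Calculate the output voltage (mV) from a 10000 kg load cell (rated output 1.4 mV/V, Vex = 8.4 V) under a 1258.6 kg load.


Vout = rated_output * Vex * (load / capacity).
Vout = 1.4 * 8.4 * (1258.6 / 10000)
Vout = 1.4 * 8.4 * 0.12586
Vout = 1.48 mV

1.48 mV


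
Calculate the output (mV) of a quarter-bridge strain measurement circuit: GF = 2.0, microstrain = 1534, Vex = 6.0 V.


Quarter bridge output: Vout = (GF * epsilon * Vex) / 4.
Vout = (2.0 * 1534e-6 * 6.0) / 4
Vout = 0.018408 / 4 V
Vout = 0.004602 V = 4.602 mV

4.602 mV


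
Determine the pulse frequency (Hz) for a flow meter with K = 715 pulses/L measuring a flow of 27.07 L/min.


Frequency = K * Q / 60 (converting L/min to L/s).
f = 715 * 27.07 / 60
f = 19355.05 / 60
f = 322.58 Hz

322.58 Hz


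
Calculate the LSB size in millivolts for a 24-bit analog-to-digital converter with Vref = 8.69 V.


The resolution (LSB) of an ADC is Vref / 2^n.
LSB = 8.69 / 2^24
LSB = 8.69 / 16777216
LSB = 5.2e-07 V = 0.00051796 mV

0.00051796 mV


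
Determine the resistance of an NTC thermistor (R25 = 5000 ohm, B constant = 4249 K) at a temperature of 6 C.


NTC thermistor equation: Rt = R25 * exp(B * (1/T - 1/T25)).
T in Kelvin: 279.15 K, T25 = 298.15 K
1/T - 1/T25 = 1/279.15 - 1/298.15 = 0.00022829
B * (1/T - 1/T25) = 4249 * 0.00022829 = 0.97
Rt = 5000 * exp(0.97) = 13189.6 ohm

13189.6 ohm


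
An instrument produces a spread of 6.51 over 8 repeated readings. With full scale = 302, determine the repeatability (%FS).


Repeatability = (spread / full scale) * 100%.
R = (6.51 / 302) * 100
R = 2.156 %FS

2.156 %FS


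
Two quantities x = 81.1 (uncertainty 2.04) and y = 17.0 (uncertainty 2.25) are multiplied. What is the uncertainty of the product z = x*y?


For a product z = x*y, the relative uncertainty is:
uz/z = sqrt((ux/x)^2 + (uy/y)^2)
Relative uncertainties: ux/x = 2.04/81.1 = 0.025154
uy/y = 2.25/17.0 = 0.132353
z = 81.1 * 17.0 = 1378.7
uz = 1378.7 * sqrt(0.025154^2 + 0.132353^2) = 185.741

185.741


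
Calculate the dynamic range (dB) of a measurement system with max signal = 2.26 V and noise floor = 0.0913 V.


Dynamic range = 20 * log10(Vmax / Vnoise).
DR = 20 * log10(2.26 / 0.0913)
DR = 20 * log10(24.75)
DR = 27.87 dB

27.87 dB


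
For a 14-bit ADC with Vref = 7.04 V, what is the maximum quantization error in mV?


The maximum quantization error is +/- LSB/2.
LSB = Vref / 2^n = 7.04 / 16384 = 0.00042969 V
Max error = LSB / 2 = 0.00042969 / 2 = 0.00021484 V
Max error = 0.2148 mV

0.2148 mV


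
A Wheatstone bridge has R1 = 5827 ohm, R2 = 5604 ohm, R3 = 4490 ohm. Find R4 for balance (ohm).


At balance: R1*R4 = R2*R3, so R4 = R2*R3/R1.
R4 = 5604 * 4490 / 5827
R4 = 25161960 / 5827
R4 = 4318.17 ohm

4318.17 ohm


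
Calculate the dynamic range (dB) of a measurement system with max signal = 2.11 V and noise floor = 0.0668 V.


Dynamic range = 20 * log10(Vmax / Vnoise).
DR = 20 * log10(2.11 / 0.0668)
DR = 20 * log10(31.59)
DR = 29.99 dB

29.99 dB


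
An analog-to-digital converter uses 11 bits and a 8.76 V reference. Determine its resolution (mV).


The resolution (LSB) of an ADC is Vref / 2^n.
LSB = 8.76 / 2^11
LSB = 8.76 / 2048
LSB = 0.00427734 V = 4.27734375 mV

4.27734375 mV


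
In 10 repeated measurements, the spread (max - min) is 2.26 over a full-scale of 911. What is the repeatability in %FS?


Repeatability = (spread / full scale) * 100%.
R = (2.26 / 911) * 100
R = 0.248 %FS

0.248 %FS


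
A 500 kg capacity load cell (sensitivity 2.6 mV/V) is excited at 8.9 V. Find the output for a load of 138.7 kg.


Vout = rated_output * Vex * (load / capacity).
Vout = 2.6 * 8.9 * (138.7 / 500)
Vout = 2.6 * 8.9 * 0.2774
Vout = 6.419 mV

6.419 mV


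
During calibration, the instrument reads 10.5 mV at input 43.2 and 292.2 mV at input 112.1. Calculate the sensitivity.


Sensitivity = (y2 - y1) / (x2 - x1).
S = (292.2 - 10.5) / (112.1 - 43.2)
S = 281.7 / 68.9
S = 4.0885 mV/unit

4.0885 mV/unit


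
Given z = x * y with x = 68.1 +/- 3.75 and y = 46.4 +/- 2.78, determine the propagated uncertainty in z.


For a product z = x*y, the relative uncertainty is:
uz/z = sqrt((ux/x)^2 + (uy/y)^2)
Relative uncertainties: ux/x = 3.75/68.1 = 0.055066
uy/y = 2.78/46.4 = 0.059914
z = 68.1 * 46.4 = 3159.8
uz = 3159.8 * sqrt(0.055066^2 + 0.059914^2) = 257.133

257.133


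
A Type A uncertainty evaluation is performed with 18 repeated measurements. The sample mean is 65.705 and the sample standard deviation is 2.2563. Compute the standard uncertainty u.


The standard uncertainty for Type A evaluation is u = s / sqrt(n).
u = 2.2563 / sqrt(18)
u = 2.2563 / 4.2426
u = 0.5318

0.5318


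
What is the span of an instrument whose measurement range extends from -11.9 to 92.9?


Span = upper range - lower range.
Span = 92.9 - (-11.9)
Span = 104.8

104.8


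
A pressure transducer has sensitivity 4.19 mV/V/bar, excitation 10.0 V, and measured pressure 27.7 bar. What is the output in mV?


Output = sensitivity * Vex * P.
Vout = 4.19 * 10.0 * 27.7
Vout = 41.9 * 27.7
Vout = 1160.63 mV

1160.63 mV


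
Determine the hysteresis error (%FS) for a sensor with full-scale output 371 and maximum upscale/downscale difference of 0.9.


Hysteresis = (max difference / full scale) * 100%.
H = (0.9 / 371) * 100
H = 0.243 %FS

0.243 %FS


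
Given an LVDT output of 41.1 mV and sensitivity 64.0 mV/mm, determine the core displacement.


Displacement = Vout / sensitivity.
d = 41.1 / 64.0
d = 0.642 mm

0.642 mm


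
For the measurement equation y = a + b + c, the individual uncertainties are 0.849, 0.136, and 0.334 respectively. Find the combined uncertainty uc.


For a sum of independent quantities, uc = sqrt(u1^2 + u2^2 + u3^2).
uc = sqrt(0.849^2 + 0.136^2 + 0.334^2)
uc = sqrt(0.720801 + 0.018496 + 0.111556)
uc = 0.9224

0.9224


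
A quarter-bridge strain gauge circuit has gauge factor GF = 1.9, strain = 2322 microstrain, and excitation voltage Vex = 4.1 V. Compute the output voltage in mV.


Quarter bridge output: Vout = (GF * epsilon * Vex) / 4.
Vout = (1.9 * 2322e-6 * 4.1) / 4
Vout = 0.01808838 / 4 V
Vout = 0.00452209 V = 4.5221 mV

4.5221 mV


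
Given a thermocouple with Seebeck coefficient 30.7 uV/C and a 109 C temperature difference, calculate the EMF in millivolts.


The thermocouple output V = sensitivity * dT.
V = 30.7 uV/C * 109 C
V = 3346.3 uV
V = 3.346 mV

3.346 mV


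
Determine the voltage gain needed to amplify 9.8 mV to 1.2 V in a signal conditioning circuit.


Gain = Vout / Vin (converting to same units).
G = 1.2 V / 9.8 mV
G = 1200.0 mV / 9.8 mV
G = 122.45

122.45


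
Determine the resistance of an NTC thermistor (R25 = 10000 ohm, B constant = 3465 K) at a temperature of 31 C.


NTC thermistor equation: Rt = R25 * exp(B * (1/T - 1/T25)).
T in Kelvin: 304.15 K, T25 = 298.15 K
1/T - 1/T25 = 1/304.15 - 1/298.15 = -6.617e-05
B * (1/T - 1/T25) = 3465 * -6.617e-05 = -0.2293
Rt = 10000 * exp(-0.2293) = 7951.2 ohm

7951.2 ohm


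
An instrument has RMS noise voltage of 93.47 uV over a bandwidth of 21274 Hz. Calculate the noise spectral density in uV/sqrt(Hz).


Noise spectral density = Vrms / sqrt(BW).
NSD = 93.47 / sqrt(21274)
NSD = 93.47 / 145.8561
NSD = 0.6408 uV/sqrt(Hz)

0.6408 uV/sqrt(Hz)


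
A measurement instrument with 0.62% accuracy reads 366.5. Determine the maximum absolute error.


Absolute error = (accuracy% / 100) * reading.
Error = (0.62 / 100) * 366.5
Error = 0.0062 * 366.5
Error = 2.2723

2.2723


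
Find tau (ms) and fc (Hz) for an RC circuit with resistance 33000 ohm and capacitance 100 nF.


Time constant: tau = R * C.
tau = 33000 * 1.00e-07 = 0.0033 s
tau = 3.3 ms
Cutoff frequency: fc = 1 / (2*pi*R*C).
fc = 1 / (2*pi*0.0033) = 48.23 Hz

tau = 3.3 ms, fc = 48.23 Hz


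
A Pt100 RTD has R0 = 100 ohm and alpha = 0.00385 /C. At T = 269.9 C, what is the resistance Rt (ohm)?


The RTD equation: Rt = R0 * (1 + alpha * T).
Rt = 100 * (1 + 0.00385 * 269.9)
Rt = 100 * (1 + 1.039115)
Rt = 100 * 2.039115
Rt = 203.911 ohm

203.911 ohm


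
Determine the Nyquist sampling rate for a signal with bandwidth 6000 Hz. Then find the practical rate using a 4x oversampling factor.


By Nyquist theorem, fs_min = 2 * fmax.
fs_min = 2 * 6000 = 12000 Hz
Practical rate = 4 * fs_min = 4 * 12000 = 48000 Hz

fs_min = 12000 Hz, fs_practical = 48000 Hz


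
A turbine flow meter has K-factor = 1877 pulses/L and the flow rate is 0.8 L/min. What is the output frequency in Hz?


Frequency = K * Q / 60 (converting L/min to L/s).
f = 1877 * 0.8 / 60
f = 1501.6 / 60
f = 25.03 Hz

25.03 Hz


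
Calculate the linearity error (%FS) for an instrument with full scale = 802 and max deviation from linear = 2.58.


Linearity error = (max deviation / full scale) * 100%.
Linearity = (2.58 / 802) * 100
Linearity = 0.322 %FS

0.322 %FS


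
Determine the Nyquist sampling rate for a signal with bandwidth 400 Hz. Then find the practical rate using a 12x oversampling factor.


By Nyquist theorem, fs_min = 2 * fmax.
fs_min = 2 * 400 = 800 Hz
Practical rate = 12 * fs_min = 12 * 800 = 9600 Hz

fs_min = 800 Hz, fs_practical = 9600 Hz


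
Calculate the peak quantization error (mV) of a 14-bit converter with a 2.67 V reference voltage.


The maximum quantization error is +/- LSB/2.
LSB = Vref / 2^n = 2.67 / 16384 = 0.00016296 V
Max error = LSB / 2 = 0.00016296 / 2 = 8.148e-05 V
Max error = 0.0815 mV

0.0815 mV


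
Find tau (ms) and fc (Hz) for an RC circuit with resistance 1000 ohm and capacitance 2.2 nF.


Time constant: tau = R * C.
tau = 1000 * 2.20e-09 = 2.2e-06 s
tau = 0.0022 ms
Cutoff frequency: fc = 1 / (2*pi*R*C).
fc = 1 / (2*pi*2.2e-06) = 72343.16 Hz

tau = 0.0022 ms, fc = 72343.16 Hz


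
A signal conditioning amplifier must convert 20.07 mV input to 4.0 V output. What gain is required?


Gain = Vout / Vin (converting to same units).
G = 4.0 V / 20.07 mV
G = 4000.0 mV / 20.07 mV
G = 199.3

199.3


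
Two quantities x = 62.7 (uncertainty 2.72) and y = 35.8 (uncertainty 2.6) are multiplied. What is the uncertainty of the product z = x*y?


For a product z = x*y, the relative uncertainty is:
uz/z = sqrt((ux/x)^2 + (uy/y)^2)
Relative uncertainties: ux/x = 2.72/62.7 = 0.043381
uy/y = 2.6/35.8 = 0.072626
z = 62.7 * 35.8 = 2244.7
uz = 2244.7 * sqrt(0.043381^2 + 0.072626^2) = 189.888

189.888


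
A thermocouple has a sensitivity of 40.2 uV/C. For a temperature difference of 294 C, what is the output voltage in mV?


The thermocouple output V = sensitivity * dT.
V = 40.2 uV/C * 294 C
V = 11818.8 uV
V = 11.819 mV

11.819 mV


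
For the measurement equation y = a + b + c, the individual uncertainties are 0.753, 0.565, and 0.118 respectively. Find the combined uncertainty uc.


For a sum of independent quantities, uc = sqrt(u1^2 + u2^2 + u3^2).
uc = sqrt(0.753^2 + 0.565^2 + 0.118^2)
uc = sqrt(0.567009 + 0.319225 + 0.013924)
uc = 0.9488

0.9488


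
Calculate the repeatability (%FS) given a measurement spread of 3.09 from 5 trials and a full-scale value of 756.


Repeatability = (spread / full scale) * 100%.
R = (3.09 / 756) * 100
R = 0.409 %FS

0.409 %FS


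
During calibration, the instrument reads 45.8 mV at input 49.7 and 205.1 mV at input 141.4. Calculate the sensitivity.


Sensitivity = (y2 - y1) / (x2 - x1).
S = (205.1 - 45.8) / (141.4 - 49.7)
S = 159.3 / 91.7
S = 1.7372 mV/unit

1.7372 mV/unit


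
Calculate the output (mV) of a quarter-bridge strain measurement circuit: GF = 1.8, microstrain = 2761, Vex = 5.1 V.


Quarter bridge output: Vout = (GF * epsilon * Vex) / 4.
Vout = (1.8 * 2761e-6 * 5.1) / 4
Vout = 0.02534598 / 4 V
Vout = 0.00633649 V = 6.3365 mV

6.3365 mV


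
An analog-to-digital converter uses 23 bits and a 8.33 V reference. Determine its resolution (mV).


The resolution (LSB) of an ADC is Vref / 2^n.
LSB = 8.33 / 2^23
LSB = 8.33 / 8388608
LSB = 9.9e-07 V = 0.00099301 mV

0.00099301 mV


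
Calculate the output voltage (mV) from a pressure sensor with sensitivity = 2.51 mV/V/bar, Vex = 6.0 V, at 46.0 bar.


Output = sensitivity * Vex * P.
Vout = 2.51 * 6.0 * 46.0
Vout = 15.06 * 46.0
Vout = 692.76 mV

692.76 mV


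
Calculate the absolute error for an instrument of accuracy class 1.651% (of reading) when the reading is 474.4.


Absolute error = (accuracy% / 100) * reading.
Error = (1.651 / 100) * 474.4
Error = 0.01651 * 474.4
Error = 7.8323

7.8323


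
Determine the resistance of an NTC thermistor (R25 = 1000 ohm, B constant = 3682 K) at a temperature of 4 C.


NTC thermistor equation: Rt = R25 * exp(B * (1/T - 1/T25)).
T in Kelvin: 277.15 K, T25 = 298.15 K
1/T - 1/T25 = 1/277.15 - 1/298.15 = 0.00025414
B * (1/T - 1/T25) = 3682 * 0.00025414 = 0.9357
Rt = 1000 * exp(0.9357) = 2549.1 ohm

2549.1 ohm


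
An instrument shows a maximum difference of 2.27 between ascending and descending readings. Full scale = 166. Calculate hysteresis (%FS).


Hysteresis = (max difference / full scale) * 100%.
H = (2.27 / 166) * 100
H = 1.367 %FS

1.367 %FS


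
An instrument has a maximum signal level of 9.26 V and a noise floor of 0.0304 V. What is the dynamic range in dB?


Dynamic range = 20 * log10(Vmax / Vnoise).
DR = 20 * log10(9.26 / 0.0304)
DR = 20 * log10(304.61)
DR = 49.67 dB

49.67 dB


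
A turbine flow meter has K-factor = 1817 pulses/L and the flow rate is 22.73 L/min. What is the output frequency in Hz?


Frequency = K * Q / 60 (converting L/min to L/s).
f = 1817 * 22.73 / 60
f = 41300.41 / 60
f = 688.34 Hz

688.34 Hz


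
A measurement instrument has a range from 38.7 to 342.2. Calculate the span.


Span = upper range - lower range.
Span = 342.2 - (38.7)
Span = 303.5

303.5


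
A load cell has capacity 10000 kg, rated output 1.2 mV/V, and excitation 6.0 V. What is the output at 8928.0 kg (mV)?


Vout = rated_output * Vex * (load / capacity).
Vout = 1.2 * 6.0 * (8928.0 / 10000)
Vout = 1.2 * 6.0 * 0.8928
Vout = 6.428 mV

6.428 mV


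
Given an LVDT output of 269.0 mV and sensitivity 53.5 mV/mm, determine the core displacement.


Displacement = Vout / sensitivity.
d = 269.0 / 53.5
d = 5.028 mm

5.028 mm


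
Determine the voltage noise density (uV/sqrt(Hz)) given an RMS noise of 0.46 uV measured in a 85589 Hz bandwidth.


Noise spectral density = Vrms / sqrt(BW).
NSD = 0.46 / sqrt(85589)
NSD = 0.46 / 292.556
NSD = 0.0016 uV/sqrt(Hz)

0.0016 uV/sqrt(Hz)


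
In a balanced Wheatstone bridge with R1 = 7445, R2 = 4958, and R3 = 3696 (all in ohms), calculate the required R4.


At balance: R1*R4 = R2*R3, so R4 = R2*R3/R1.
R4 = 4958 * 3696 / 7445
R4 = 18324768 / 7445
R4 = 2461.35 ohm

2461.35 ohm


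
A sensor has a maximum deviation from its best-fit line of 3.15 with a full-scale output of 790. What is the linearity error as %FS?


Linearity error = (max deviation / full scale) * 100%.
Linearity = (3.15 / 790) * 100
Linearity = 0.399 %FS

0.399 %FS


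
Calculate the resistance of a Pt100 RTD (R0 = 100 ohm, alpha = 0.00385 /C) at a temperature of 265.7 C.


The RTD equation: Rt = R0 * (1 + alpha * T).
Rt = 100 * (1 + 0.00385 * 265.7)
Rt = 100 * (1 + 1.022945)
Rt = 100 * 2.022945
Rt = 202.294 ohm

202.294 ohm


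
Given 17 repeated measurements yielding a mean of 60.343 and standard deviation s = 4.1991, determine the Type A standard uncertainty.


The standard uncertainty for Type A evaluation is u = s / sqrt(n).
u = 4.1991 / sqrt(17)
u = 4.1991 / 4.1231
u = 1.0184

1.0184


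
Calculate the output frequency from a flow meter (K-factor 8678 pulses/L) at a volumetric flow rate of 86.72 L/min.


Frequency = K * Q / 60 (converting L/min to L/s).
f = 8678 * 86.72 / 60
f = 752556.16 / 60
f = 12542.6 Hz

12542.6 Hz


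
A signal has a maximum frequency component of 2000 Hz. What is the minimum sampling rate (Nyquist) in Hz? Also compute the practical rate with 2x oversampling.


By Nyquist theorem, fs_min = 2 * fmax.
fs_min = 2 * 2000 = 4000 Hz
Practical rate = 2 * fs_min = 2 * 4000 = 8000 Hz

fs_min = 4000 Hz, fs_practical = 8000 Hz


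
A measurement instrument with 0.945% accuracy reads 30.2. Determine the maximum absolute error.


Absolute error = (accuracy% / 100) * reading.
Error = (0.945 / 100) * 30.2
Error = 0.00945 * 30.2
Error = 0.2854

0.2854


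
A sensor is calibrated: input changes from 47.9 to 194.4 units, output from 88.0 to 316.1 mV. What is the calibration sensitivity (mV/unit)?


Sensitivity = (y2 - y1) / (x2 - x1).
S = (316.1 - 88.0) / (194.4 - 47.9)
S = 228.1 / 146.5
S = 1.557 mV/unit

1.557 mV/unit


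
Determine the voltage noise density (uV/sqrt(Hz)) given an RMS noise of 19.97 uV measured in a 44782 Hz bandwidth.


Noise spectral density = Vrms / sqrt(BW).
NSD = 19.97 / sqrt(44782)
NSD = 19.97 / 211.6176
NSD = 0.0944 uV/sqrt(Hz)

0.0944 uV/sqrt(Hz)


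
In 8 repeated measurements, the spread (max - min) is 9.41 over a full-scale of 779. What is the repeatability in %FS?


Repeatability = (spread / full scale) * 100%.
R = (9.41 / 779) * 100
R = 1.208 %FS

1.208 %FS


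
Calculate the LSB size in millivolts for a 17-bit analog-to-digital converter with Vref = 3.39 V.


The resolution (LSB) of an ADC is Vref / 2^n.
LSB = 3.39 / 2^17
LSB = 3.39 / 131072
LSB = 2.586e-05 V = 0.02586365 mV

0.02586365 mV


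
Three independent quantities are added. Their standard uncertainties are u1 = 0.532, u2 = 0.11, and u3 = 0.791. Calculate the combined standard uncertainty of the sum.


For a sum of independent quantities, uc = sqrt(u1^2 + u2^2 + u3^2).
uc = sqrt(0.532^2 + 0.11^2 + 0.791^2)
uc = sqrt(0.283024 + 0.0121 + 0.625681)
uc = 0.9596

0.9596


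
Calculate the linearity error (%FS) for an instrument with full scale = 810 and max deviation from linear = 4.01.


Linearity error = (max deviation / full scale) * 100%.
Linearity = (4.01 / 810) * 100
Linearity = 0.495 %FS

0.495 %FS


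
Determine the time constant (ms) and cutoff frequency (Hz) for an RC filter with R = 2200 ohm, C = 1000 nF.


Time constant: tau = R * C.
tau = 2200 * 1.00e-06 = 0.0022 s
tau = 2.2 ms
Cutoff frequency: fc = 1 / (2*pi*R*C).
fc = 1 / (2*pi*0.0022) = 72.34 Hz

tau = 2.2 ms, fc = 72.34 Hz


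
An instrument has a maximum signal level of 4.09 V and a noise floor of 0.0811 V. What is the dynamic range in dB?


Dynamic range = 20 * log10(Vmax / Vnoise).
DR = 20 * log10(4.09 / 0.0811)
DR = 20 * log10(50.43)
DR = 34.05 dB

34.05 dB


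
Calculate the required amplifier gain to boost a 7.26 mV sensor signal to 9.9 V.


Gain = Vout / Vin (converting to same units).
G = 9.9 V / 7.26 mV
G = 9900.0 mV / 7.26 mV
G = 1363.64

1363.64


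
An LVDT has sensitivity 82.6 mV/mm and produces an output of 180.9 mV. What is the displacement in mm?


Displacement = Vout / sensitivity.
d = 180.9 / 82.6
d = 2.19 mm

2.19 mm


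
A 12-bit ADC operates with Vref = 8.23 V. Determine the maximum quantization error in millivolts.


The maximum quantization error is +/- LSB/2.
LSB = Vref / 2^n = 8.23 / 4096 = 0.00200928 V
Max error = LSB / 2 = 0.00200928 / 2 = 0.00100464 V
Max error = 1.0046 mV

1.0046 mV


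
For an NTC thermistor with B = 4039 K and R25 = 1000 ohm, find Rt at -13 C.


NTC thermistor equation: Rt = R25 * exp(B * (1/T - 1/T25)).
T in Kelvin: 260.15 K, T25 = 298.15 K
1/T - 1/T25 = 1/260.15 - 1/298.15 = 0.00048992
B * (1/T - 1/T25) = 4039 * 0.00048992 = 1.9788
Rt = 1000 * exp(1.9788) = 7234.0 ohm

7234.0 ohm


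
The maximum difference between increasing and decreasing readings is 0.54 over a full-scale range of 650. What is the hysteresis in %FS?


Hysteresis = (max difference / full scale) * 100%.
H = (0.54 / 650) * 100
H = 0.083 %FS

0.083 %FS


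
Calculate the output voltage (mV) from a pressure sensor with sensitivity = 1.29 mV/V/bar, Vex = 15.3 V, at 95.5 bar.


Output = sensitivity * Vex * P.
Vout = 1.29 * 15.3 * 95.5
Vout = 19.737 * 95.5
Vout = 1884.88 mV

1884.88 mV


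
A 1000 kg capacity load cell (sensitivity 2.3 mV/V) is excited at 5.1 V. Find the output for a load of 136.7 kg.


Vout = rated_output * Vex * (load / capacity).
Vout = 2.3 * 5.1 * (136.7 / 1000)
Vout = 2.3 * 5.1 * 0.1367
Vout = 1.603 mV

1.603 mV


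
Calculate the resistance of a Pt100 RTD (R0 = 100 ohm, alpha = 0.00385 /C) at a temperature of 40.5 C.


The RTD equation: Rt = R0 * (1 + alpha * T).
Rt = 100 * (1 + 0.00385 * 40.5)
Rt = 100 * (1 + 0.155925)
Rt = 100 * 1.155925
Rt = 115.593 ohm

115.593 ohm


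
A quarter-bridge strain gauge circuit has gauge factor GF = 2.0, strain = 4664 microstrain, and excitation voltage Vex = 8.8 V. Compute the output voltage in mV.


Quarter bridge output: Vout = (GF * epsilon * Vex) / 4.
Vout = (2.0 * 4664e-6 * 8.8) / 4
Vout = 0.0820864 / 4 V
Vout = 0.0205216 V = 20.5216 mV

20.5216 mV


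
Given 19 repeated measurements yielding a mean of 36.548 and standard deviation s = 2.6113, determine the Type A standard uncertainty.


The standard uncertainty for Type A evaluation is u = s / sqrt(n).
u = 2.6113 / sqrt(19)
u = 2.6113 / 4.3589
u = 0.5991

0.5991


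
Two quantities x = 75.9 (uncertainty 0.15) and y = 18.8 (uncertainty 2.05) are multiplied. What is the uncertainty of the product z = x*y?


For a product z = x*y, the relative uncertainty is:
uz/z = sqrt((ux/x)^2 + (uy/y)^2)
Relative uncertainties: ux/x = 0.15/75.9 = 0.001976
uy/y = 2.05/18.8 = 0.109043
z = 75.9 * 18.8 = 1426.9
uz = 1426.9 * sqrt(0.001976^2 + 0.109043^2) = 155.621

155.621


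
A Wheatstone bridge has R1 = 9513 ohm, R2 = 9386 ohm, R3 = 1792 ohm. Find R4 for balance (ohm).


At balance: R1*R4 = R2*R3, so R4 = R2*R3/R1.
R4 = 9386 * 1792 / 9513
R4 = 16819712 / 9513
R4 = 1768.08 ohm

1768.08 ohm


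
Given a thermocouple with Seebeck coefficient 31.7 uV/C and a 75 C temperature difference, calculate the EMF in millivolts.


The thermocouple output V = sensitivity * dT.
V = 31.7 uV/C * 75 C
V = 2377.5 uV
V = 2.377 mV

2.377 mV


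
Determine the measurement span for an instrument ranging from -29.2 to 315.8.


Span = upper range - lower range.
Span = 315.8 - (-29.2)
Span = 345.0

345.0


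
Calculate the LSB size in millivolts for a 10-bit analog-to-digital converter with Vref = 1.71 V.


The resolution (LSB) of an ADC is Vref / 2^n.
LSB = 1.71 / 2^10
LSB = 1.71 / 1024
LSB = 0.00166992 V = 1.66992188 mV

1.66992188 mV


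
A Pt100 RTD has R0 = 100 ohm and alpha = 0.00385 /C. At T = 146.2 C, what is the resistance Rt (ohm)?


The RTD equation: Rt = R0 * (1 + alpha * T).
Rt = 100 * (1 + 0.00385 * 146.2)
Rt = 100 * (1 + 0.56287)
Rt = 100 * 1.56287
Rt = 156.287 ohm

156.287 ohm


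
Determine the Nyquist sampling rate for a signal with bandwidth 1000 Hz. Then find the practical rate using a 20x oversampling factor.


By Nyquist theorem, fs_min = 2 * fmax.
fs_min = 2 * 1000 = 2000 Hz
Practical rate = 20 * fs_min = 20 * 2000 = 40000 Hz

fs_min = 2000 Hz, fs_practical = 40000 Hz


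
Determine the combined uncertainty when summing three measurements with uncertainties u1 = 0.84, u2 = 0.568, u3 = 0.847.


For a sum of independent quantities, uc = sqrt(u1^2 + u2^2 + u3^2).
uc = sqrt(0.84^2 + 0.568^2 + 0.847^2)
uc = sqrt(0.7056 + 0.322624 + 0.717409)
uc = 1.3212

1.3212


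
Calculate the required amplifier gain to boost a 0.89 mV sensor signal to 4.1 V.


Gain = Vout / Vin (converting to same units).
G = 4.1 V / 0.89 mV
G = 4100.0 mV / 0.89 mV
G = 4606.74

4606.74


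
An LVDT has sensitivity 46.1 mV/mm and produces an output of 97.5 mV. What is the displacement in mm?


Displacement = Vout / sensitivity.
d = 97.5 / 46.1
d = 2.115 mm

2.115 mm


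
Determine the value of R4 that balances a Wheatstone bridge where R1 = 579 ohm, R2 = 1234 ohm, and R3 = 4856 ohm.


At balance: R1*R4 = R2*R3, so R4 = R2*R3/R1.
R4 = 1234 * 4856 / 579
R4 = 5992304 / 579
R4 = 10349.4 ohm

10349.4 ohm


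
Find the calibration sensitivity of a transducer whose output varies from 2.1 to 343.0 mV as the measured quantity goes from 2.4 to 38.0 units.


Sensitivity = (y2 - y1) / (x2 - x1).
S = (343.0 - 2.1) / (38.0 - 2.4)
S = 340.9 / 35.6
S = 9.5758 mV/unit

9.5758 mV/unit


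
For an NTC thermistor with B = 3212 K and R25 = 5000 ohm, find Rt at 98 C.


NTC thermistor equation: Rt = R25 * exp(B * (1/T - 1/T25)).
T in Kelvin: 371.15 K, T25 = 298.15 K
1/T - 1/T25 = 1/371.15 - 1/298.15 = -0.00065969
B * (1/T - 1/T25) = 3212 * -0.00065969 = -2.1189
Rt = 5000 * exp(-2.1189) = 600.8 ohm

600.8 ohm


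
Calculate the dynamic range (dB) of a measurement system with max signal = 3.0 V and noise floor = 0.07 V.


Dynamic range = 20 * log10(Vmax / Vnoise).
DR = 20 * log10(3.0 / 0.07)
DR = 20 * log10(42.86)
DR = 32.64 dB

32.64 dB


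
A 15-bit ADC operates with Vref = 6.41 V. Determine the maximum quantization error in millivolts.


The maximum quantization error is +/- LSB/2.
LSB = Vref / 2^n = 6.41 / 32768 = 0.00019562 V
Max error = LSB / 2 = 0.00019562 / 2 = 9.781e-05 V
Max error = 0.0978 mV

0.0978 mV


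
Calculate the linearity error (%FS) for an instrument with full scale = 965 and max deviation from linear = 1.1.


Linearity error = (max deviation / full scale) * 100%.
Linearity = (1.1 / 965) * 100
Linearity = 0.114 %FS

0.114 %FS


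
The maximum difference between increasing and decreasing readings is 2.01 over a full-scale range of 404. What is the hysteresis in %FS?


Hysteresis = (max difference / full scale) * 100%.
H = (2.01 / 404) * 100
H = 0.498 %FS

0.498 %FS


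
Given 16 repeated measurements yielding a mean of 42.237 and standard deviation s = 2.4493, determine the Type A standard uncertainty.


The standard uncertainty for Type A evaluation is u = s / sqrt(n).
u = 2.4493 / sqrt(16)
u = 2.4493 / 4.0
u = 0.6123

0.6123


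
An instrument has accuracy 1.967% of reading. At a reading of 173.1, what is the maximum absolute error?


Absolute error = (accuracy% / 100) * reading.
Error = (1.967 / 100) * 173.1
Error = 0.01967 * 173.1
Error = 3.4049

3.4049


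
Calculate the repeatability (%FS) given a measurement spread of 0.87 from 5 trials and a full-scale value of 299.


Repeatability = (spread / full scale) * 100%.
R = (0.87 / 299) * 100
R = 0.291 %FS

0.291 %FS


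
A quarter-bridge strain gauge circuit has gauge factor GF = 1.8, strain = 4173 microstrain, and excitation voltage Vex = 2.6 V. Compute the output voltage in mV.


Quarter bridge output: Vout = (GF * epsilon * Vex) / 4.
Vout = (1.8 * 4173e-6 * 2.6) / 4
Vout = 0.01952964 / 4 V
Vout = 0.00488241 V = 4.8824 mV

4.8824 mV


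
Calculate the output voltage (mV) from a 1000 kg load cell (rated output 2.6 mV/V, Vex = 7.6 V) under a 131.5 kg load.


Vout = rated_output * Vex * (load / capacity).
Vout = 2.6 * 7.6 * (131.5 / 1000)
Vout = 2.6 * 7.6 * 0.1315
Vout = 2.598 mV

2.598 mV


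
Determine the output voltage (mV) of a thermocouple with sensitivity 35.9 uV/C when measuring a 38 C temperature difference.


The thermocouple output V = sensitivity * dT.
V = 35.9 uV/C * 38 C
V = 1364.2 uV
V = 1.364 mV

1.364 mV


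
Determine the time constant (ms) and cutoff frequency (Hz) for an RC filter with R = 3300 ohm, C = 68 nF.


Time constant: tau = R * C.
tau = 3300 * 6.80e-08 = 0.0002244 s
tau = 0.2244 ms
Cutoff frequency: fc = 1 / (2*pi*R*C).
fc = 1 / (2*pi*0.0002244) = 709.25 Hz

tau = 0.2244 ms, fc = 709.25 Hz


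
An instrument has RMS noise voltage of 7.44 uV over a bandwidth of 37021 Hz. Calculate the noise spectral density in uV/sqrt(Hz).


Noise spectral density = Vrms / sqrt(BW).
NSD = 7.44 / sqrt(37021)
NSD = 7.44 / 192.4084
NSD = 0.0387 uV/sqrt(Hz)

0.0387 uV/sqrt(Hz)


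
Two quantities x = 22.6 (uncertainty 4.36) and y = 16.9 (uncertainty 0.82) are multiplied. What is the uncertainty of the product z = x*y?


For a product z = x*y, the relative uncertainty is:
uz/z = sqrt((ux/x)^2 + (uy/y)^2)
Relative uncertainties: ux/x = 4.36/22.6 = 0.19292
uy/y = 0.82/16.9 = 0.048521
z = 22.6 * 16.9 = 381.9
uz = 381.9 * sqrt(0.19292^2 + 0.048521^2) = 75.979

75.979


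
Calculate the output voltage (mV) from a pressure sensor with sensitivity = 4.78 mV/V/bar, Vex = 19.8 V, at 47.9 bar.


Output = sensitivity * Vex * P.
Vout = 4.78 * 19.8 * 47.9
Vout = 94.644 * 47.9
Vout = 4533.45 mV

4533.45 mV


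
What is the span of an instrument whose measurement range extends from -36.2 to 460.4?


Span = upper range - lower range.
Span = 460.4 - (-36.2)
Span = 496.6

496.6


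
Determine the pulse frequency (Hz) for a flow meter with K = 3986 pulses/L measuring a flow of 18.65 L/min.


Frequency = K * Q / 60 (converting L/min to L/s).
f = 3986 * 18.65 / 60
f = 74338.9 / 60
f = 1238.98 Hz

1238.98 Hz


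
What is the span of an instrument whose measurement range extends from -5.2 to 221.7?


Span = upper range - lower range.
Span = 221.7 - (-5.2)
Span = 226.9

226.9


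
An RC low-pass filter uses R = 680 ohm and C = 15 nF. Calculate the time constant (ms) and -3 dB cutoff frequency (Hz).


Time constant: tau = R * C.
tau = 680 * 1.50e-08 = 1.02e-05 s
tau = 0.0102 ms
Cutoff frequency: fc = 1 / (2*pi*R*C).
fc = 1 / (2*pi*1.02e-05) = 15603.43 Hz

tau = 0.0102 ms, fc = 15603.43 Hz


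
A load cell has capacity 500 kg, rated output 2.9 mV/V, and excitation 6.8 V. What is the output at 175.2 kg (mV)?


Vout = rated_output * Vex * (load / capacity).
Vout = 2.9 * 6.8 * (175.2 / 500)
Vout = 2.9 * 6.8 * 0.3504
Vout = 6.91 mV

6.91 mV
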